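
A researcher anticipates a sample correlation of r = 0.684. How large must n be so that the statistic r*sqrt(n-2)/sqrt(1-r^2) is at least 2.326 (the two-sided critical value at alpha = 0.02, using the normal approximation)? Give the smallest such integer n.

Need r·√(n−2)/√(1−r²) ≥ 2.326
√(n−2) ≥ 2.326·√(1−0.467856) / 0.684 = 2.326·0.729482 / 0.684 = 2.4807
n−2 ≥ 6.1539  ⇒  n ≥ 8.1539
Smallest integer n = 9

9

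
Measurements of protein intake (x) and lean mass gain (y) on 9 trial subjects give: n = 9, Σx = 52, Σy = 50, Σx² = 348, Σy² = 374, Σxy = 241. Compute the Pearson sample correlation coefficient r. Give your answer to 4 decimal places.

Numerator: nΣxy − (Σx)(Σy) = 9·241 − (52)(50) = -431
Denominator: √[(nΣx²−(Σx)²)(nΣy²−(Σy)²)]
  nΣx²−(Σx)² = 9·348 − 2704 = 428;  nΣy²−(Σy)² = 9·374 − 2500 = 866
  √(428·866) = √370648 = 608.8087
r = -431 / 608.8087 = -0.7079

-0.7079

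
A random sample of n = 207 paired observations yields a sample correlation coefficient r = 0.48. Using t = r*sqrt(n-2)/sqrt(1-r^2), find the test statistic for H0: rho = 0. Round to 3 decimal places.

1 − r² = 1 − 0.2304 = 0.7696;  √(1−r²) = 0.877268
√(n−2) = √205 = 14.317821
t = r·√(n−2)/√(1−r²) = 0.48 · 14.317821 / 0.877268 = 7.834

7.834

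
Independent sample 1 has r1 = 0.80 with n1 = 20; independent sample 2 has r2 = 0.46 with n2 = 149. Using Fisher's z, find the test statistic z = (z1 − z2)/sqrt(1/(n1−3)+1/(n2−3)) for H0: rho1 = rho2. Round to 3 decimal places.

2.346

z1 = atanh(0.80) = 1.098612,  z2 = atanh(0.46) = 0.497311
SE = √(1/(n1−3) + 1/(n2−3)) = √(1/17 + 1/146) = √(0.0588235 + 0.0068493) = √0.0656728 = 0.256267
z = (z1 − z2)/SE = (1.098612 − 0.497311) / 0.256267 = 0.601301 / 0.256267 = 2.346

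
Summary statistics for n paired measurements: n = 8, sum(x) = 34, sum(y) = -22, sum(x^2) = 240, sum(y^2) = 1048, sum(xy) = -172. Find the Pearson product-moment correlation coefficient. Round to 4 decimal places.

Numerator: nΣxy − (Σx)(Σy) = 8·(-172) − (34)(-22) = -628
Denominator: √[(nΣx²−(Σx)²)(nΣy²−(Σy)²)]
  nΣx²−(Σx)² = 8·240 − 1156 = 764;  nΣy²−(Σy)² = 8·1048 − 484 = 7900
  √(764·7900) = √6035600 = 2456.7458
r = -628 / 2456.7458 = -0.2556

-0.2556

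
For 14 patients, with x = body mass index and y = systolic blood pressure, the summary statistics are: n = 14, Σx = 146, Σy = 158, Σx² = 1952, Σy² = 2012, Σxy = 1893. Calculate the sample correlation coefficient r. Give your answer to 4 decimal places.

0.7824

Numerator: nΣxy − (Σx)(Σy) = 14·1893 − (146)(158) = 3434
Denominator: √[(nΣx²−(Σx)²)(nΣy²−(Σy)²)]
  nΣx²−(Σx)² = 14·1952 − 21316 = 6012;  nΣy²−(Σy)² = 14·2012 − 24964 = 3204
  √(6012·3204) = √19262448 = 4388.9005
r = 3434 / 4388.9005 = 0.7824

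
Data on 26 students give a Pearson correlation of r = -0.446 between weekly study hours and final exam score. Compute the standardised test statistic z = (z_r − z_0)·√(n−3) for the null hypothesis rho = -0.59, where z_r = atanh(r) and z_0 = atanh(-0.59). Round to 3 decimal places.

0.949

Fisher z: atanh(-0.446) = -0.479696, atanh(-0.59) = -0.677666
z = (z_r − z_0)·√(n−3) = (-0.479696 − (-0.677666))·√23 = 0.197970 · 4.795832 = 0.949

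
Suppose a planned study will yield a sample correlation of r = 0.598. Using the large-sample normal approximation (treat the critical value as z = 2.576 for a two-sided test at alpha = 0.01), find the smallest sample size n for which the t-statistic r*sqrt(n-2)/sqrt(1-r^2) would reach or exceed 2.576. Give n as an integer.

r√(n−2)/√(1−r²) ≥ 2.576  ⇔  n−2 ≥ (2.576)²·(1−r²)/r²
(1−r²)/r² = (1−0.357604)/0.357604 = 1.7964
n ≥ 2 + 6.635776·1.7964 = 2 + 11.9205 = 13.9205
⌈13.9205⌉ = 14

14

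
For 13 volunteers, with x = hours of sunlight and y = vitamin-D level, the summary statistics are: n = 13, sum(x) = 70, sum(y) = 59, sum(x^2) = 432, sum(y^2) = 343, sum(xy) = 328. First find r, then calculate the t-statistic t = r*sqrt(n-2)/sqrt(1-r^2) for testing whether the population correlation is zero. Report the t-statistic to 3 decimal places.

S_xy = nΣxy − ΣxΣy = 13·328 − 70·59 = 4264 − 4130 = 134
S_xx = nΣx² − (Σx)² = 13·432 − 70² = 5616 − 4900 = 716
S_yy = nΣy² − (Σy)² = 13·343 − 59² = 4459 − 3481 = 978
r = S_xy / √(S_xx·S_yy) = 134 / √(716·978) = 134 / √700248 = 134 / 836.8082 = 0.1601
t = r·√(n−2)/√(1−r²) = 0.1601·√11 / √(1−0.025632) = 0.530992 / 0.987101 = 0.538

0.538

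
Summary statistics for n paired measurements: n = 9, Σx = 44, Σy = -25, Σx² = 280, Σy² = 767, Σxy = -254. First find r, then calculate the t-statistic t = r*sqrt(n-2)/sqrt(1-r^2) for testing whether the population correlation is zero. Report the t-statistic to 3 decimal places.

-2.087

S_xy = nΣxy − ΣxΣy = 9·(-254) − 44·(-25) = -2286 − (-1100) = -1186
S_xx = nΣx² − (Σx)² = 9·280 − 44² = 2520 − 1936 = 584
S_yy = nΣy² − (Σy)² = 9·767 − (-25)² = 6903 − 625 = 6278
r = S_xy / √(S_xx·S_yy) = -1186 / √(584·6278) = -1186 / √3666352 = -1186 / 1914.7720 = -0.6194
t = r·√(n−2)/√(1−r²) = -0.6194·√7 / √(1−0.383656) = -1.638778 / 0.785076 = -2.087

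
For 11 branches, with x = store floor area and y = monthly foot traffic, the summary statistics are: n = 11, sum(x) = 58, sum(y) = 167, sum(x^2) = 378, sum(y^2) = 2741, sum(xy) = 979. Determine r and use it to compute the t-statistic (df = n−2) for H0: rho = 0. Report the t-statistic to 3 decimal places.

4.116

S_xy = nΣxy − ΣxΣy = 11·979 − 58·167 = 10769 − 9686 = 1083
S_xx = nΣx² − (Σx)² = 11·378 − 58² = 4158 − 3364 = 794
S_yy = nΣy² − (Σy)² = 11·2741 − 167² = 30151 − 27889 = 2262
r = S_xy / √(S_xx·S_yy) = 1083 / √(794·2262) = 1083 / √1796028 = 1083 / 1340.1597 = 0.8081
t = r·√(n−2)/√(1−r²) = 0.8081·√9 / √(1−0.653026) = 2.424300 / 0.589045 = 4.116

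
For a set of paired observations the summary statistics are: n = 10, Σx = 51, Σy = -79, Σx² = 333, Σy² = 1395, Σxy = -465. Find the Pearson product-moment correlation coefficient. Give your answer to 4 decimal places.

-0.2620

Numerator: nΣxy − (Σx)(Σy) = 10·(-465) − (51)(-79) = -621
Denominator: √[(nΣx²−(Σx)²)(nΣy²−(Σy)²)]
  nΣx²−(Σx)² = 10·333 − 2601 = 729;  nΣy²−(Σy)² = 10·1395 − 6241 = 7709
  √(729·7709) = √5619861 = 2370.6246
r = -621 / 2370.6246 = -0.2620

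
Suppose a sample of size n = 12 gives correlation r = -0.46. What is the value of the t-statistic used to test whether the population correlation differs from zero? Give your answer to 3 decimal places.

-1.638

t = r·√(n−2) / √(1−r²) with r = -0.46, n = 12
  = -0.46·√10 / √(1 − 0.2116)
  = -0.46·3.162278 / 0.887919
  = -1.454648 / 0.887919 = -1.638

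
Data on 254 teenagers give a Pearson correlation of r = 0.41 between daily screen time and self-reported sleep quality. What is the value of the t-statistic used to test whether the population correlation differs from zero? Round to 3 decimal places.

7.136

1 − r² = 1 − 0.1681 = 0.8319;  √(1−r²) = 0.912086
√(n−2) = √252 = 15.874508
t = r·√(n−2)/√(1−r²) = 0.41 · 15.874508 / 0.912086 = 7.136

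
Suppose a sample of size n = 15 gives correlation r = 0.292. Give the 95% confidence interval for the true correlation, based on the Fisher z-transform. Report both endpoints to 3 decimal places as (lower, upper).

Fisher z: z_r = atanh(r) = ½·ln((1+0.292)/(1−0.292)) = 0.300751
SE(z) = 1/√(n−3) = 1/√12 = 0.288675
95% ⇒ z* = 1.960; margin = 1.960·0.288675 = 0.565803
CI on z-scale: (-0.265052, 0.866554)
Back-transform: tanh(-0.265052) = -0.259015, tanh(0.866554) = 0.699619

(-0.259, 0.700)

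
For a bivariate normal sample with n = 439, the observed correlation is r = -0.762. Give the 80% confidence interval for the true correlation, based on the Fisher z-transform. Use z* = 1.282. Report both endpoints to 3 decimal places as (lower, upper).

z_r = atanh(-0.762) = -1.000967;  SE = 1/√(n−3) = 1/√436 = 0.047891
z-limits: -1.000967 ± 1.282·0.047891 = -1.000967 ± 0.061396 = [-1.062363, -0.939571]
ρ-limits: (tanh -1.062363, tanh -0.939571) = (-0.787, -0.735)

(-0.787, -0.735)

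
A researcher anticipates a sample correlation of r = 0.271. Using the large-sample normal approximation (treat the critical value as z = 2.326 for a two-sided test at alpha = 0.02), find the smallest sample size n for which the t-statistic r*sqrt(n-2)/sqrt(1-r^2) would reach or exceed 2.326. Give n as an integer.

71

Need r·√(n−2)/√(1−r²) ≥ 2.326
√(n−2) ≥ 2.326·√(1−0.073441) / 0.271 = 2.326·0.962579 / 0.271 = 8.2618
n−2 ≥ 68.2573  ⇒  n ≥ 70.2573
Smallest integer n = 71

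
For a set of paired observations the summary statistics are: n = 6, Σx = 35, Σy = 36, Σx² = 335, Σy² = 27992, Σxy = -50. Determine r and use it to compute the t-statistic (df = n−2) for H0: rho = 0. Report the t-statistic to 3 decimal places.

-0.275

Numerator: nΣxy − (Σx)(Σy) = 6·(-50) − (35)(36) = -1560
Denominator: √[(nΣx²−(Σx)²)(nΣy²−(Σy)²)]
  nΣx²−(Σx)² = 6·335 − 1225 = 785;  nΣy²−(Σy)² = 6·27992 − 1296 = 166656
  √(785·166656) = √130824960 = 11437.8739
r = -1560 / 11437.8739 = -0.1364
t = r·√(n−2)/√(1−r²) = -0.1364·√4 / √(1−0.018605) = -0.272800 / 0.990654 = -0.275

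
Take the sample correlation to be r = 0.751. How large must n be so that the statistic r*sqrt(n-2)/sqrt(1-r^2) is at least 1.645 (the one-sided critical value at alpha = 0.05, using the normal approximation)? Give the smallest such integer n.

Need r·√(n−2)/√(1−r²) ≥ 1.645
√(n−2) ≥ 1.645·√(1−0.564001) / 0.751 = 1.645·0.660302 / 0.751 = 1.4463
n−2 ≥ 2.0918  ⇒  n ≥ 4.0918
Smallest integer n = 5

5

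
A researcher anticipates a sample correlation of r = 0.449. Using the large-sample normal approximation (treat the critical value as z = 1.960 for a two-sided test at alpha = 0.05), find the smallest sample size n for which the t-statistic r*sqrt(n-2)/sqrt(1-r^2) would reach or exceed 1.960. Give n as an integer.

r√(n−2)/√(1−r²) ≥ 1.960  ⇔  n−2 ≥ (1.960)²·(1−r²)/r²
(1−r²)/r² = (1−0.201601)/0.201601 = 3.9603
n ≥ 2 + 3.8416·3.9603 = 2 + 15.2139 = 17.2139
⌈17.2139⌉ = 18

18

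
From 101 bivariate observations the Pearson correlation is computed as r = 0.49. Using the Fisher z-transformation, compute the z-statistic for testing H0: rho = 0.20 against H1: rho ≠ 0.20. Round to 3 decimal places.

3.300

z_r = atanh(0.49) = 0.536060,  z_0 = atanh(0.20) = 0.202733
SE = 1/√(n−3) = 1/√98 = 0.101015
z = (z_r − z_0)/SE = (0.536060 − 0.202733) / 0.101015 = 0.333327 / 0.101015 = 3.300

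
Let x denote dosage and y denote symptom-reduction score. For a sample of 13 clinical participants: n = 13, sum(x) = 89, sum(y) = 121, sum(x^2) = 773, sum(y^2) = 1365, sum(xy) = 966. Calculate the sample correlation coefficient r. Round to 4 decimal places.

S_xy = nΣxy − ΣxΣy = 13·966 − 89·121 = 12558 − 10769 = 1789
S_xx = nΣx² − (Σx)² = 13·773 − 89² = 10049 − 7921 = 2128
S_yy = nΣy² − (Σy)² = 13·1365 − 121² = 17745 − 14641 = 3104
r = S_xy / √(S_xx·S_yy) = 1789 / √(2128·3104) = 1789 / √6605312 = 1789 / 2570.0802 = 0.6961

0.6961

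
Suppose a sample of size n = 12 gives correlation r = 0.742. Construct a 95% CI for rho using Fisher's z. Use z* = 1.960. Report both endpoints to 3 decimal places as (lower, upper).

(0.293, 0.923)

Fisher z: z_r = atanh(r) = ½·ln((1+0.742)/(1−0.742)) = 0.954915
SE(z) = 1/√(n−3) = 1/√9 = 0.333333
95% ⇒ z* = 1.960; margin = 1.960·0.333333 = 0.653333
CI on z-scale: (0.301582, 1.608248)
Back-transform: tanh(0.301582) = 0.292760, tanh(1.608248) = 0.922901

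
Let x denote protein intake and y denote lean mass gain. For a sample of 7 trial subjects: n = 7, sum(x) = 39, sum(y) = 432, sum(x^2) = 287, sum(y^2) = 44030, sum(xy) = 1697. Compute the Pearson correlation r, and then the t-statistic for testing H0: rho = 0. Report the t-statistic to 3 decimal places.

-1.888

Numerator: nΣxy − (Σx)(Σy) = 7·1697 − (39)(432) = -4969
Denominator: √[(nΣx²−(Σx)²)(nΣy²−(Σy)²)]
  nΣx²−(Σx)² = 7·287 − 1521 = 488;  nΣy²−(Σy)² = 7·44030 − 186624 = 121586
  √(488·121586) = √59333968 = 7702.8545
r = -4969 / 7702.8545 = -0.6451
t = r·√(n−2)/√(1−r²) = -0.6451·√5 / √(1−0.416154) = -1.442487 / 0.764098 = -1.888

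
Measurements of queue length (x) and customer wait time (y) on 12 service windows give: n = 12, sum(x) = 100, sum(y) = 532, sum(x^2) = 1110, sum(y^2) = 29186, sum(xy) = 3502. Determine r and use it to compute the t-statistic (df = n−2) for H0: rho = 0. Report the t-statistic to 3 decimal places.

S_xy = nΣxy − ΣxΣy = 12·3502 − 100·532 = 42024 − 53200 = -11176
S_xx = nΣx² − (Σx)² = 12·1110 − 100² = 13320 − 10000 = 3320
S_yy = nΣy² − (Σy)² = 12·29186 − 532² = 350232 − 283024 = 67208
r = S_xy / √(S_xx·S_yy) = -11176 / √(3320·67208) = -11176 / √223130560 = -11176 / 14937.5554 = -0.7482
t = r·√(n−2)/√(1−r²) = -0.7482·√10 / √(1−0.559803) = -2.366016 / 0.663473 = -3.566

-3.566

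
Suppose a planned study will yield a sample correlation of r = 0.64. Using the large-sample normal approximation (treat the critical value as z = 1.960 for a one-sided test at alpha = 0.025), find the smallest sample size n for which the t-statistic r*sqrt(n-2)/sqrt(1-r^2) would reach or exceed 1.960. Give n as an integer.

r√(n−2)/√(1−r²) ≥ 1.960  ⇔  n−2 ≥ (1.960)²·(1−r²)/r²
(1−r²)/r² = (1−0.4096)/0.4096 = 1.4414
n ≥ 2 + 3.8416·1.4414 = 2 + 5.5373 = 7.5373
⌈7.5373⌉ = 8

8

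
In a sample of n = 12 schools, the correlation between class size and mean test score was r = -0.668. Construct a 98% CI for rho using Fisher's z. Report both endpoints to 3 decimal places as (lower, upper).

Fisher z: z_r = atanh(r) = ½·ln((1+(-0.668))/(1−(-0.668))) = -0.807123
SE(z) = 1/√(n−3) = 1/√9 = 0.333333
98% ⇒ z* = 2.326; margin = 2.326·0.333333 = 0.775333
CI on z-scale: (-1.582456, -0.031790)
Back-transform: tanh(-1.582456) = -0.918985, tanh(-0.031790) = -0.031779

(-0.919, -0.032)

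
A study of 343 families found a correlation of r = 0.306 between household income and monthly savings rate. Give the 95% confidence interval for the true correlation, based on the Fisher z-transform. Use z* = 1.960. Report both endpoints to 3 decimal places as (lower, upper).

(0.207, 0.399)

z_r = atanh(0.306) = 0.316126;  SE = 1/√(n−3) = 1/√340 = 0.054233
z-limits: 0.316126 ± 1.960·0.054233 = 0.316126 ± 0.106297 = [0.209829, 0.422423]
ρ-limits: (tanh 0.209829, tanh 0.422423) = (0.207, 0.399)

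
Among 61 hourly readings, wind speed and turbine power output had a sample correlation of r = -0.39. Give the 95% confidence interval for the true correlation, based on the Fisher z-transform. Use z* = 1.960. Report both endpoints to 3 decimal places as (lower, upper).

(-0.584, -0.153)

z_r = atanh(-0.39) = -0.411800;  SE = 1/√(n−3) = 1/√58 = 0.131306
z-limits: -0.411800 ± 1.960·0.131306 = -0.411800 ± 0.257360 = [-0.669160, -0.154440]
ρ-limits: (tanh -0.669160, tanh -0.154440) = (-0.584, -0.153)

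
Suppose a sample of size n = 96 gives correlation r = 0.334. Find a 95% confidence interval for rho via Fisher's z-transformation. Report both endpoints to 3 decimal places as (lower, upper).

z_r = atanh(0.334) = 0.347324;  SE = 1/√(n−3) = 1/√93 = 0.103695
z-limits: 0.347324 ± 1.960·0.103695 = 0.347324 ± 0.203242 = [0.144082, 0.550566]
ρ-limits: (tanh 0.144082, tanh 0.550566) = (0.143, 0.501)

(0.143, 0.501)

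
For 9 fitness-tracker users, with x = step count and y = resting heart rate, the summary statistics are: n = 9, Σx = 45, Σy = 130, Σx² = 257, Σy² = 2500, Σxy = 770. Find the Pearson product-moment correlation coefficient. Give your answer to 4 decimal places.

0.8504

Numerator: nΣxy − (Σx)(Σy) = 9·770 − (45)(130) = 1080
Denominator: √[(nΣx²−(Σx)²)(nΣy²−(Σy)²)]
  nΣx²−(Σx)² = 9·257 − 2025 = 288;  nΣy²−(Σy)² = 9·2500 − 16900 = 5600
  √(288·5600) = √1612800 = 1269.9606
r = 1080 / 1269.9606 = 0.8504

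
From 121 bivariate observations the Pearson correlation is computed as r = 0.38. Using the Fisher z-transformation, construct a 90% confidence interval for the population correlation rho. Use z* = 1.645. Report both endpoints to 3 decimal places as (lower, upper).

(0.244, 0.502)

z_r = atanh(0.38) = 0.400060;  SE = 1/√(n−3) = 1/√118 = 0.092057
z-limits: 0.400060 ± 1.645·0.092057 = 0.400060 ± 0.151434 = [0.248626, 0.551494]
ρ-limits: (tanh 0.248626, tanh 0.551494) = (0.244, 0.502)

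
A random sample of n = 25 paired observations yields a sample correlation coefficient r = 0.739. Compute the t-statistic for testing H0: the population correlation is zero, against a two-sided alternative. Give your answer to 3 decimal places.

1 − r² = 1 − 0.546121 = 0.453879;  √(1−r²) = 0.673705
√(n−2) = √23 = 4.795832
t = r·√(n−2)/√(1−r²) = 0.739 · 4.795832 / 0.673705 = 5.261

5.261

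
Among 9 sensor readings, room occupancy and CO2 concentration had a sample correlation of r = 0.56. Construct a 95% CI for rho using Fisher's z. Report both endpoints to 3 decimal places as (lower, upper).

Fisher z: z_r = atanh(r) = ½·ln((1+0.56)/(1−0.56)) = 0.632833
SE(z) = 1/√(n−3) = 1/√6 = 0.408248
95% ⇒ z* = 1.960; margin = 1.960·0.408248 = 0.800166
CI on z-scale: (-0.167333, 1.432999)
Back-transform: tanh(-0.167333) = -0.165789, tanh(1.432999) = 0.892280

(-0.166, 0.892)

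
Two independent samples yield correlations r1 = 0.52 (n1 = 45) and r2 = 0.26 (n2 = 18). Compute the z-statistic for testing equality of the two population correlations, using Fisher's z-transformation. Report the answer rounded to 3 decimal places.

1.031

Fisher z-transforms: z1 = atanh(0.52) = 0.576340, z2 = atanh(0.26) = 0.266108; difference d = 0.310232
Var(d) = 1/42 + 1/15 = 0.0238095 + 0.0666667 = 0.0904762
z = d/√Var(d) = 0.310232 / √0.0904762 = 0.310232 / 0.300793 = 1.031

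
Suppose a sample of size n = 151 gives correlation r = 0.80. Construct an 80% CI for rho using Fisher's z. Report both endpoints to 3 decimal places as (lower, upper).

z_r = atanh(0.80) = 1.098612;  SE = 1/√(n−3) = 1/√148 = 0.082199
z-limits: 1.098612 ± 1.282·0.082199 = 1.098612 ± 0.105379 = [0.993233, 1.203991]
ρ-limits: (tanh 0.993233, tanh 1.203991) = (0.759, 0.835)

(0.759, 0.835)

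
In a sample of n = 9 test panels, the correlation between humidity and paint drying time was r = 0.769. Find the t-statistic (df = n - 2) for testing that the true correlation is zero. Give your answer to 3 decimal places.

3.183

1 − r² = 1 − 0.591361 = 0.408639;  √(1−r²) = 0.639249
√(n−2) = √7 = 2.645751
t = r·√(n−2)/√(1−r²) = 0.769 · 2.645751 / 0.639249 = 3.183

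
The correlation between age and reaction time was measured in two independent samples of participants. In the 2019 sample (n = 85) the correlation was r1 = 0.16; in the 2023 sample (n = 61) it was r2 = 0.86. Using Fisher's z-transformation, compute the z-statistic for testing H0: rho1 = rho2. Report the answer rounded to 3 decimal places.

-6.598

Fisher z-transforms: z1 = atanh(0.16) = 0.161387, z2 = atanh(0.86) = 1.293345; difference d = -1.131958
Var(d) = 1/82 + 1/58 = 0.0121951 + 0.0172414 = 0.0294365
z = d/√Var(d) = -1.131958 / √0.0294365 = -1.131958 / 0.171571 = -6.598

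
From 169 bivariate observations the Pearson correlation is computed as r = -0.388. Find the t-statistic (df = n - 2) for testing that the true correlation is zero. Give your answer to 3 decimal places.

t = r·√(n−2) / √(1−r²) with r = -0.388, n = 169
  = -0.388·√167 / √(1 − 0.150544)
  = -0.388·12.922848 / 0.921659
  = -5.014065 / 0.921659 = -5.440

-5.440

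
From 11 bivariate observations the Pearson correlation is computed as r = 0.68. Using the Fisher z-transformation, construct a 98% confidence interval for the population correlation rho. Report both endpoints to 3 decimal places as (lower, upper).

Fisher z: z_r = atanh(r) = ½·ln((1+0.68)/(1−0.68)) = 0.829114
SE(z) = 1/√(n−3) = 1/√8 = 0.353553
98% ⇒ z* = 2.326; margin = 2.326·0.353553 = 0.822364
CI on z-scale: (0.006750, 1.651478)
Back-transform: tanh(0.006750) = 0.006750, tanh(1.651478) = 0.929060

(0.007, 0.929)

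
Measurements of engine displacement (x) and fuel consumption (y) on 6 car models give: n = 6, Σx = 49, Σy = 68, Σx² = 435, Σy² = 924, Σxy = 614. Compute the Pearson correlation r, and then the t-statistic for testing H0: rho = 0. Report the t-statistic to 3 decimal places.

2.692

Numerator: nΣxy − (Σx)(Σy) = 6·614 − (49)(68) = 352
Denominator: √[(nΣx²−(Σx)²)(nΣy²−(Σy)²)]
  nΣx²−(Σx)² = 6·435 − 2401 = 209;  nΣy²−(Σy)² = 6·924 − 4624 = 920
  √(209·920) = √192280 = 438.4974
r = 352 / 438.4974 = 0.8027
t = r·√(n−2)/√(1−r²) = 0.8027·√4 / √(1−0.644327) = 1.605400 / 0.596383 = 2.692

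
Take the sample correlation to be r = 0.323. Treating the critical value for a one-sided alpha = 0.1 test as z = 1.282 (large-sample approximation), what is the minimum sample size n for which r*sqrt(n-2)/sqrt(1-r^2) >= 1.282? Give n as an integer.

17

r√(n−2)/√(1−r²) ≥ 1.282  ⇔  n−2 ≥ (1.282)²·(1−r²)/r²
(1−r²)/r² = (1−0.104329)/0.104329 = 8.5851
n ≥ 2 + 1.643524·8.5851 = 2 + 14.1098 = 16.1098
⌈16.1098⌉ = 17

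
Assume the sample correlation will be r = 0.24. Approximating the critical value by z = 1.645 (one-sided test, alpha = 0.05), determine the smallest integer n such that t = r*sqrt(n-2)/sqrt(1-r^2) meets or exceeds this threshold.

47

r√(n−2)/√(1−r²) ≥ 1.645  ⇔  n−2 ≥ (1.645)²·(1−r²)/r²
(1−r²)/r² = (1−0.0576)/0.0576 = 16.3611
n ≥ 2 + 2.706025·16.3611 = 2 + 44.2735 = 46.2735
⌈46.2735⌉ = 47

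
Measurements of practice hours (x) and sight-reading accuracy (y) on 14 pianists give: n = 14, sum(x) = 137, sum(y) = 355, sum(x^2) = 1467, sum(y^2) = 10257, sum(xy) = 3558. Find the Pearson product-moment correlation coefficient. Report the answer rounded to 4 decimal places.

S_xy = nΣxy − ΣxΣy = 14·3558 − 137·355 = 49812 − 48635 = 1177
S_xx = nΣx² − (Σx)² = 14·1467 − 137² = 20538 − 18769 = 1769
S_yy = nΣy² − (Σy)² = 14·10257 − 355² = 143598 − 126025 = 17573
r = S_xy / √(S_xx·S_yy) = 1177 / √(1769·17573) = 1177 / √31086637 = 1177 / 5575.5392 = 0.2111

0.2111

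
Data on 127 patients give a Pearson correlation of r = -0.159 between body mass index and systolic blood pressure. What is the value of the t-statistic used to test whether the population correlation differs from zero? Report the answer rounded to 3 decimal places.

t = r·√(n−2) / √(1−r²) with r = -0.159, n = 127
  = -0.159·√125 / √(1 − 0.025281)
  = -0.159·11.180340 / 0.987279
  = -1.777674 / 0.987279 = -1.801

-1.801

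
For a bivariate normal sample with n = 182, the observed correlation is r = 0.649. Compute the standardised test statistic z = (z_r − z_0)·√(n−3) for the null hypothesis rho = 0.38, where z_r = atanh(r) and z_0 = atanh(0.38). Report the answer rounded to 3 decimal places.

z_r = atanh(0.649) = 0.773569,  z_0 = atanh(0.38) = 0.400060
SE = 1/√(n−3) = 1/√179 = 0.074744
z = (z_r − z_0)/SE = (0.773569 − 0.400060) / 0.074744 = 0.373509 / 0.074744 = 4.997

4.997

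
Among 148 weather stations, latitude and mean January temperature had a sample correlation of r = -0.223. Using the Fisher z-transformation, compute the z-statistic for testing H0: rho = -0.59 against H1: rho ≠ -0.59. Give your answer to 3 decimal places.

5.429

Fisher z: atanh(-0.223) = -0.226811, atanh(-0.59) = -0.677666
z = (z_r − z_0)·√(n−3) = (-0.226811 − (-0.677666))·√145 = 0.450855 · 12.041595 = 5.429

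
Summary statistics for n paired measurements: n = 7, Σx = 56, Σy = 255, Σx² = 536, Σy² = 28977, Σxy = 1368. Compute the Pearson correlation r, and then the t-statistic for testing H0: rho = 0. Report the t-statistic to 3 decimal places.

S_xy = nΣxy − ΣxΣy = 7·1368 − 56·255 = 9576 − 14280 = -4704
S_xx = nΣx² − (Σx)² = 7·536 − 56² = 3752 − 3136 = 616
S_yy = nΣy² − (Σy)² = 7·28977 − 255² = 202839 − 65025 = 137814
r = S_xy / √(S_xx·S_yy) = -4704 / √(616·137814) = -4704 / √84893424 = -4704 / 9213.7627 = -0.5105
t = r·√(n−2)/√(1−r²) = -0.5105·√5 / √(1−0.260610) = -1.141513 / 0.859878 = -1.328

-1.328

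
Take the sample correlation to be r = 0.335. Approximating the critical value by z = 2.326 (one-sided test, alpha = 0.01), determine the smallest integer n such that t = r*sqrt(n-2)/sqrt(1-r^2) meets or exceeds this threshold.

45

r√(n−2)/√(1−r²) ≥ 2.326  ⇔  n−2 ≥ (2.326)²·(1−r²)/r²
(1−r²)/r² = (1−0.112225)/0.112225 = 7.9107
n ≥ 2 + 5.410276·7.9107 = 2 + 42.7991 = 44.7991
⌈44.7991⌉ = 45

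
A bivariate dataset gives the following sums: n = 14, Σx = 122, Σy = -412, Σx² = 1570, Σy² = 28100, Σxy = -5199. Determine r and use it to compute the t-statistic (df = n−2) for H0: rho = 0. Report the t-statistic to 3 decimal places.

S_xy = nΣxy − ΣxΣy = 14·(-5199) − 122·(-412) = -72786 − (-50264) = -22522
S_xx = nΣx² − (Σx)² = 14·1570 − 122² = 21980 − 14884 = 7096
S_yy = nΣy² − (Σy)² = 14·28100 − (-412)² = 393400 − 169744 = 223656
r = S_xy / √(S_xx·S_yy) = -22522 / √(7096·223656) = -22522 / √1587062976 = -22522 / 39837.9590 = -0.5653
t = r·√(n−2)/√(1−r²) = -0.5653·√12 / √(1−0.319564) = -1.958257 / 0.824885 = -2.374

-2.374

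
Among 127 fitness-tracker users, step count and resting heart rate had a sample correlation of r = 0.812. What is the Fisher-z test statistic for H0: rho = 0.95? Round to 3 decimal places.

-7.783

z_r = atanh(0.812) = 1.132872,  z_0 = atanh(0.95) = 1.831781
SE = 1/√(n−3) = 1/√124 = 0.089803
z = (z_r − z_0)/SE = (1.132872 − 1.831781) / 0.089803 = -0.698909 / 0.089803 = -7.783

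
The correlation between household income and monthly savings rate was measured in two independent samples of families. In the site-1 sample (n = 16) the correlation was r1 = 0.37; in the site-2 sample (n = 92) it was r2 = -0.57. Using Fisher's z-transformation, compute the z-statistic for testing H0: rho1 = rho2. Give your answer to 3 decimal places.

Fisher z-transforms: z1 = atanh(0.37) = 0.388423, z2 = atanh(-0.57) = -0.647523; difference d = 1.035946
Var(d) = 1/13 + 1/89 = 0.0769231 + 0.0112360 = 0.0881591
z = d/√Var(d) = 1.035946 / √0.0881591 = 1.035946 / 0.296916 = 3.489

3.489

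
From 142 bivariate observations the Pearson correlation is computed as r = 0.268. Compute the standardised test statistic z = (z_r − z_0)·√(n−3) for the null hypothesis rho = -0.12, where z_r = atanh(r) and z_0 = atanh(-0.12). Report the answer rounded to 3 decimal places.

Fisher z: atanh(0.268) = 0.274708, atanh(-0.12) = -0.120581
z = (z_r − z_0)·√(n−3) = (0.274708 − (-0.120581))·√139 = 0.395289 · 11.789826 = 4.660

4.660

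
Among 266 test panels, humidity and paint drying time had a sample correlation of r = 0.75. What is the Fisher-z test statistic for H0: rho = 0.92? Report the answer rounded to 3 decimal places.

z_r = atanh(0.75) = 0.972955,  z_0 = atanh(0.92) = 1.589027
SE = 1/√(n−3) = 1/√263 = 0.061663
z = (z_r − z_0)/SE = (0.972955 − 1.589027) / 0.061663 = -0.616072 / 0.061663 = -9.991

-9.991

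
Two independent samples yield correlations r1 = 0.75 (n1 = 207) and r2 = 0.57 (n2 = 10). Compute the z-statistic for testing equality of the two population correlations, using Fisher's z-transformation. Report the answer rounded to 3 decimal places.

0.847

Fisher z-transforms: z1 = atanh(0.75) = 0.972955, z2 = atanh(0.57) = 0.647523; difference d = 0.325432
Var(d) = 1/204 + 1/7 = 0.0049020 + 0.1428571 = 0.1477591
z = d/√Var(d) = 0.325432 / √0.1477591 = 0.325432 / 0.384394 = 0.847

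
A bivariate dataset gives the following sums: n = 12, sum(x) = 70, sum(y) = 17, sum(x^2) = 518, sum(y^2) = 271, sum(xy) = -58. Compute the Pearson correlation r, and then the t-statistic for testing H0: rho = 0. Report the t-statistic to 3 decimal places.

-10.194

Numerator: nΣxy − (Σx)(Σy) = 12·(-58) − (70)(17) = -1886
Denominator: √[(nΣx²−(Σx)²)(nΣy²−(Σy)²)]
  nΣx²−(Σx)² = 12·518 − 4900 = 1316;  nΣy²−(Σy)² = 12·271 − 289 = 2963
  √(1316·2963) = √3899308 = 1974.6666
r = -1886 / 1974.6666 = -0.9551
t = r·√(n−2)/√(1−r²) = -0.9551·√10 / √(1−0.912216) = -3.020291 / 0.296284 = -10.194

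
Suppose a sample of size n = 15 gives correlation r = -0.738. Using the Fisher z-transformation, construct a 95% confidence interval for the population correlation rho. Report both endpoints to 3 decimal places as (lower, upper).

(-0.907, -0.363)

Fisher z: z_r = atanh(r) = ½·ln((1+(-0.738))/(1−(-0.738))) = -0.946073
SE(z) = 1/√(n−3) = 1/√12 = 0.288675
95% ⇒ z* = 1.960; margin = 1.960·0.288675 = 0.565803
CI on z-scale: (-1.511876, -0.380270)
Back-transform: tanh(-1.511876) = -0.907271, tanh(-0.380270) = -0.362942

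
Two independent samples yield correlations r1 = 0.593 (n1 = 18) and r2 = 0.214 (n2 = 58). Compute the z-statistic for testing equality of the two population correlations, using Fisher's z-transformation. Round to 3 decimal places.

1.596

z1 = atanh(0.593) = 0.682281,  z2 = atanh(0.214) = 0.217360
SE = √(1/(n1−3) + 1/(n2−3)) = √(1/15 + 1/55) = √(0.0666667 + 0.0181818) = √0.0848485 = 0.291288
z = (z1 − z2)/SE = (0.682281 − 0.217360) / 0.291288 = 0.464921 / 0.291288 = 1.596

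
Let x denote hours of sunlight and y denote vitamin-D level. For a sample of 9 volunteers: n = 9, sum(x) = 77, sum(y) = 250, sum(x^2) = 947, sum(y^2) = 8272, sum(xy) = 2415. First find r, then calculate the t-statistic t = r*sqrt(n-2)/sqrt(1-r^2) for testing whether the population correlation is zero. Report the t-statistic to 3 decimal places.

Numerator: nΣxy − (Σx)(Σy) = 9·2415 − (77)(250) = 2485
Denominator: √[(nΣx²−(Σx)²)(nΣy²−(Σy)²)]
  nΣx²−(Σx)² = 9·947 − 5929 = 2594;  nΣy²−(Σy)² = 9·8272 − 62500 = 11948
  √(2594·11948) = √30993112 = 5567.1458
r = 2485 / 5567.1458 = 0.4464
t = r·√(n−2)/√(1−r²) = 0.4464·√7 / √(1−0.199273) = 1.181063 / 0.894834 = 1.320

1.320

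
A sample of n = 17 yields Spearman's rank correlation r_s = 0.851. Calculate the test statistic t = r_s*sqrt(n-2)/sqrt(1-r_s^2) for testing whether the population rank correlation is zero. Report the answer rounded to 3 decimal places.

6.276

1 − r_s² = 1 − 0.724201 = 0.275799;  √(1−r_s²) = 0.525166
√(n−2) = √15 = 3.872983
t = r_s·√(n−2)/√(1−r_s²) = 0.851 · 3.872983 / 0.525166 = 6.276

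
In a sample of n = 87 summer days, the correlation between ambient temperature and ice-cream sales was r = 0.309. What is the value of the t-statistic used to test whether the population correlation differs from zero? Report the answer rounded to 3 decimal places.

2.995

t = r·√(n−2) / √(1−r²) with r = 0.309, n = 87
  = 0.309·√85 / √(1 − 0.095481)
  = 0.309·9.219544 / 0.951062
  = 2.848839 / 0.951062 = 2.995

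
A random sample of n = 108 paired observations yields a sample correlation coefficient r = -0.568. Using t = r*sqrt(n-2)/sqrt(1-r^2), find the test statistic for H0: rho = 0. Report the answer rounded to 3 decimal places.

t = r·√(n−2) / √(1−r²) with r = -0.568, n = 108
  = -0.568·√106 / √(1 − 0.322624)
  = -0.568·10.295630 / 0.823029
  = -5.847918 / 0.823029 = -7.105

-7.105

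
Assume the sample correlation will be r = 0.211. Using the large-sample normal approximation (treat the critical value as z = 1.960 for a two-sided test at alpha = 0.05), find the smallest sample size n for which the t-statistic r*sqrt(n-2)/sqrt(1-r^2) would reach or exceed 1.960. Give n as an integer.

r√(n−2)/√(1−r²) ≥ 1.960  ⇔  n−2 ≥ (1.960)²·(1−r²)/r²
(1−r²)/r² = (1−0.044521)/0.044521 = 21.4613
n ≥ 2 + 3.8416·21.4613 = 2 + 82.4457 = 84.4457
⌈84.4457⌉ = 85

85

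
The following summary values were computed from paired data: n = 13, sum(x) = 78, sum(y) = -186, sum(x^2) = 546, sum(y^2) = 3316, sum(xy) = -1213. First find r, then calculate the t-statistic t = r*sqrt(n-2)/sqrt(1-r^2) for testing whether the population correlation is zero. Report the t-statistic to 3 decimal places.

-1.576

Numerator: nΣxy − (Σx)(Σy) = 13·(-1213) − (78)(-186) = -1261
Denominator: √[(nΣx²−(Σx)²)(nΣy²−(Σy)²)]
  nΣx²−(Σx)² = 13·546 − 6084 = 1014;  nΣy²−(Σy)² = 13·3316 − 34596 = 8512
  √(1014·8512) = √8631168 = 2937.8850
r = -1261 / 2937.8850 = -0.4292
t = r·√(n−2)/√(1−r²) = -0.4292·√11 / √(1−0.184213) = -1.423495 / 0.903209 = -1.576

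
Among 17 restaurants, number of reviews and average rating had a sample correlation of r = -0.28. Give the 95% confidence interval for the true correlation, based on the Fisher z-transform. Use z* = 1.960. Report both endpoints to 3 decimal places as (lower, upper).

(-0.670, 0.232)

Fisher z: z_r = atanh(r) = ½·ln((1+(-0.28))/(1−(-0.28))) = -0.287682
SE(z) = 1/√(n−3) = 1/√14 = 0.267261
95% ⇒ z* = 1.960; margin = 1.960·0.267261 = 0.523832
CI on z-scale: (-0.811514, 0.236150)
Back-transform: tanh(-0.811514) = -0.670425, tanh(0.236150) = 0.231856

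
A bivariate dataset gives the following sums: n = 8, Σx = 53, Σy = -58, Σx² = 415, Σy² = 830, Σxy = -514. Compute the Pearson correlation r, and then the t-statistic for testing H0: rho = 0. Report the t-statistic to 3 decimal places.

S_xy = nΣxy − ΣxΣy = 8·(-514) − 53·(-58) = -4112 − (-3074) = -1038
S_xx = nΣx² − (Σx)² = 8·415 − 53² = 3320 − 2809 = 511
S_yy = nΣy² − (Σy)² = 8·830 − (-58)² = 6640 − 3364 = 3276
r = S_xy / √(S_xx·S_yy) = -1038 / √(511·3276) = -1038 / √1674036 = -1038 / 1293.8454 = -0.8023
t = r·√(n−2)/√(1−r²) = -0.8023·√6 / √(1−0.643685) = -1.965226 / 0.596921 = -3.292

-3.292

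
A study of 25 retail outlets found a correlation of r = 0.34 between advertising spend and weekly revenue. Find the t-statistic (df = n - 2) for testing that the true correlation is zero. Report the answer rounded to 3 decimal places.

t = r·√(n−2) / √(1−r²) with r = 0.34, n = 25
  = 0.34·√23 / √(1 − 0.1156)
  = 0.34·4.795832 / 0.940425
  = 1.630583 / 0.940425 = 1.734

1.734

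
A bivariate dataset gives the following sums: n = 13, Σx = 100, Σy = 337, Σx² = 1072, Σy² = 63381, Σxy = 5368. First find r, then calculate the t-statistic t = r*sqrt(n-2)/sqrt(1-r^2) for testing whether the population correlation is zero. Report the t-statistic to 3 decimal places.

3.096

S_xy = nΣxy − ΣxΣy = 13·5368 − 100·337 = 69784 − 33700 = 36084
S_xx = nΣx² − (Σx)² = 13·1072 − 100² = 13936 − 10000 = 3936
S_yy = nΣy² − (Σy)² = 13·63381 − 337² = 823953 − 113569 = 710384
r = S_xy / √(S_xx·S_yy) = 36084 / √(3936·710384) = 36084 / √2796071424 = 36084 / 52877.8916 = 0.6824
t = r·√(n−2)/√(1−r²) = 0.6824·√11 / √(1−0.465670) = 2.263265 / 0.730979 = 3.096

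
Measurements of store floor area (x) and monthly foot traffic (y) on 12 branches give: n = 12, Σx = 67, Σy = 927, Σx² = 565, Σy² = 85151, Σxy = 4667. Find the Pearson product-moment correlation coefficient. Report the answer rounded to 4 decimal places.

S_xy = nΣxy − ΣxΣy = 12·4667 − 67·927 = 56004 − 62109 = -6105
S_xx = nΣx² − (Σx)² = 12·565 − 67² = 6780 − 4489 = 2291
S_yy = nΣy² − (Σy)² = 12·85151 − 927² = 1021812 − 859329 = 162483
r = S_xy / √(S_xx·S_yy) = -6105 / √(2291·162483) = -6105 / √372248553 = -6105 / 19293.7439 = -0.3164

-0.3164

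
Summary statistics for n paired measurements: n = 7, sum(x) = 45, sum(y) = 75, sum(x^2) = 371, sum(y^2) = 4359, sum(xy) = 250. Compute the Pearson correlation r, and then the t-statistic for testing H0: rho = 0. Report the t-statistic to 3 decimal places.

-1.067

Numerator: nΣxy − (Σx)(Σy) = 7·250 − (45)(75) = -1625
Denominator: √[(nΣx²−(Σx)²)(nΣy²−(Σy)²)]
  nΣx²−(Σx)² = 7·371 − 2025 = 572;  nΣy²−(Σy)² = 7·4359 − 5625 = 24888
  √(572·24888) = √14235936 = 3773.0539
r = -1625 / 3773.0539 = -0.4307
t = r·√(n−2)/√(1−r²) = -0.4307·√5 / √(1−0.185502) = -0.963074 / 0.902495 = -1.067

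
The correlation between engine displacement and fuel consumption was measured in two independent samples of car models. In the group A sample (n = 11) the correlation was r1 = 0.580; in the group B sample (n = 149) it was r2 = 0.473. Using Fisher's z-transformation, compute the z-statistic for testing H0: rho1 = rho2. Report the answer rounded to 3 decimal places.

Fisher z-transforms: z1 = atanh(0.580) = 0.662463, z2 = atanh(0.473) = 0.513928; difference d = 0.148535
Var(d) = 1/8 + 1/146 = 0.1250000 + 0.0068493 = 0.1318493
z = d/√Var(d) = 0.148535 / √0.1318493 = 0.148535 / 0.363111 = 0.409

0.409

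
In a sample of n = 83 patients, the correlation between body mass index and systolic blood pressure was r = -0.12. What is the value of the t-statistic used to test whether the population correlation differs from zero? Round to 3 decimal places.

1 − r² = 1 − 0.0144 = 0.9856;  √(1−r²) = 0.992774
√(n−2) = √81 = 9.000000
t = r·√(n−2)/√(1−r²) = -0.12 · 9.000000 / 0.992774 = -1.088

-1.088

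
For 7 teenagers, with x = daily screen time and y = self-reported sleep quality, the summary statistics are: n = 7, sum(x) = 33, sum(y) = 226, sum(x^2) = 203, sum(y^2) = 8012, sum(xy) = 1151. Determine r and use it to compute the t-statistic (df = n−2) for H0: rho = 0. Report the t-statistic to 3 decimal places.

1.173

S_xy = nΣxy − ΣxΣy = 7·1151 − 33·226 = 8057 − 7458 = 599
S_xx = nΣx² − (Σx)² = 7·203 − 33² = 1421 − 1089 = 332
S_yy = nΣy² − (Σy)² = 7·8012 − 226² = 56084 − 51076 = 5008
r = S_xy / √(S_xx·S_yy) = 599 / √(332·5008) = 599 / √1662656 = 599 / 1289.4402 = 0.4645
t = r·√(n−2)/√(1−r²) = 0.4645·√5 / √(1−0.215760) = 1.038654 / 0.885573 = 1.173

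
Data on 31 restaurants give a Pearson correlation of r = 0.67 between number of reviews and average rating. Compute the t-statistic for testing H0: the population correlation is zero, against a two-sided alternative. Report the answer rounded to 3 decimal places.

4.860

1 − r² = 1 − 0.4489 = 0.5511;  √(1−r²) = 0.742361
√(n−2) = √29 = 5.385165
t = r·√(n−2)/√(1−r²) = 0.67 · 5.385165 / 0.742361 = 4.860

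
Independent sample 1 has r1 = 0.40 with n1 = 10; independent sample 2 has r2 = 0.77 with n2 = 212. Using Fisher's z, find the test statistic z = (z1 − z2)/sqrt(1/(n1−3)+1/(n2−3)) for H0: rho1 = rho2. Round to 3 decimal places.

-1.553

z1 = atanh(0.40) = 0.423649,  z2 = atanh(0.77) = 1.020328
SE = √(1/(n1−3) + 1/(n2−3)) = √(1/7 + 1/209) = √(0.1428571 + 0.0047847) = √0.1476418 = 0.384242
z = (z1 − z2)/SE = (0.423649 − 1.020328) / 0.384242 = -0.596679 / 0.384242 = -1.553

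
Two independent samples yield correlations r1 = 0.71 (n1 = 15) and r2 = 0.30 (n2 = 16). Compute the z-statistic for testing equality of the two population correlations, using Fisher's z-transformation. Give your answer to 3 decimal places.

1.443

z1 = atanh(0.71) = 0.887184,  z2 = atanh(0.30) = 0.309520
SE = √(1/(n1−3) + 1/(n2−3)) = √(1/12 + 1/13) = √(0.0833333 + 0.0769231) = √0.1602564 = 0.400320
z = (z1 − z2)/SE = (0.887184 − 0.309520) / 0.400320 = 0.577664 / 0.400320 = 1.443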